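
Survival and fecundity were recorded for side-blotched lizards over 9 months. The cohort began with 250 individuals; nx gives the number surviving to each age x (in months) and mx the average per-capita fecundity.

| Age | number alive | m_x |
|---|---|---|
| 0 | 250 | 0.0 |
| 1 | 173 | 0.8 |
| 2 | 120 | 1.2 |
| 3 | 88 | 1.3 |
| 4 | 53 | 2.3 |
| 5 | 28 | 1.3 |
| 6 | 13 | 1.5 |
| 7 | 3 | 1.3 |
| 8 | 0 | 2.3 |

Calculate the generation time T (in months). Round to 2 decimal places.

2.74

lx = nx/n0 = nx/250: 1, 0.692, 0.48, 0.352, 0.212, 0.112, 0.052, 0.012, 0
lx·mx: 0, 0.5536, 0.576, 0.4576, 0.4876, 0.1456, 0.078, 0.0156, 0 → R0 = 2.314
x·lx·mx: 0, 0.5536, 1.152, 1.3728, 1.9504, 0.728, 0.468, 0.1092, 0 → Σ = 6.334
T = 6.334 / 2.314 = 2.737252… → 2.74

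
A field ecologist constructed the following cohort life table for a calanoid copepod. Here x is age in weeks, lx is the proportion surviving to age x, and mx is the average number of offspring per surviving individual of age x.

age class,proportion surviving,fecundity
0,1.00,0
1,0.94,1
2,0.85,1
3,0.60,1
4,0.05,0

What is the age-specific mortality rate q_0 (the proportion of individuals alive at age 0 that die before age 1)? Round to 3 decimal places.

q_0 = (l_0 − l_1) / l_0 = (1 − 0.94) / 1
     = 0.06 / 1 = 0.06 → 0.060

0.060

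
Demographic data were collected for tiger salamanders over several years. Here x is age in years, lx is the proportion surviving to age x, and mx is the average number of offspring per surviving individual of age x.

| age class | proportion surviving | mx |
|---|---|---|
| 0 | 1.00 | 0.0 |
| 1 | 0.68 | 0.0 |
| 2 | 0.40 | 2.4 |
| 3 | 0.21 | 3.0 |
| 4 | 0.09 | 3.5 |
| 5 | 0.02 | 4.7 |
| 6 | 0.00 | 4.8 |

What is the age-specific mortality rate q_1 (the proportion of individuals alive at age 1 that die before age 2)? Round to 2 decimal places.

q_1 = (l_1 − l_2) / l_1 = (0.68 − 0.4) / 0.68
     = 0.28 / 0.68 = 0.411765… → 0.41

0.41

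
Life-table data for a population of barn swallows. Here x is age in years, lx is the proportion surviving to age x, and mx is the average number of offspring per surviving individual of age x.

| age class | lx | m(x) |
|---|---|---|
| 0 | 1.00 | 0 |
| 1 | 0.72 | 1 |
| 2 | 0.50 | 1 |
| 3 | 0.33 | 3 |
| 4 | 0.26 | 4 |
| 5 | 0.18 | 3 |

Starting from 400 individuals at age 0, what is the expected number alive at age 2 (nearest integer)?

200

Expected survivors = N0 · l_2 = 400 × 0.50 = 200 → 200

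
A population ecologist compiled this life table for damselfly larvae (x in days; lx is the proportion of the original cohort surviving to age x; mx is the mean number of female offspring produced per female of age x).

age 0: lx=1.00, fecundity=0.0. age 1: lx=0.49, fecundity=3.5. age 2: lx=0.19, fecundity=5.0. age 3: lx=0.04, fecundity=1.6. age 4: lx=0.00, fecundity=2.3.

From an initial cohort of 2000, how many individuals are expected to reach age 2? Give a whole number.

Expected survivors = N0 · l_2 = 2000 × 0.19 = 380 → 380

380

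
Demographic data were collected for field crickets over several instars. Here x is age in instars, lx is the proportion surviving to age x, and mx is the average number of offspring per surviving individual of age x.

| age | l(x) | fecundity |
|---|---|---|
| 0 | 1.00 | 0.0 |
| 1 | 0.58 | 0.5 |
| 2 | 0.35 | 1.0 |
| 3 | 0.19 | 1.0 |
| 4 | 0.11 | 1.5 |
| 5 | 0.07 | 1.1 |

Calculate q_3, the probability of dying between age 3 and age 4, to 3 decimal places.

q_3 = (l_3 − l_4) / l_3 = (0.19 − 0.11) / 0.19
     = 0.08 / 0.19 = 0.421053… → 0.421

0.421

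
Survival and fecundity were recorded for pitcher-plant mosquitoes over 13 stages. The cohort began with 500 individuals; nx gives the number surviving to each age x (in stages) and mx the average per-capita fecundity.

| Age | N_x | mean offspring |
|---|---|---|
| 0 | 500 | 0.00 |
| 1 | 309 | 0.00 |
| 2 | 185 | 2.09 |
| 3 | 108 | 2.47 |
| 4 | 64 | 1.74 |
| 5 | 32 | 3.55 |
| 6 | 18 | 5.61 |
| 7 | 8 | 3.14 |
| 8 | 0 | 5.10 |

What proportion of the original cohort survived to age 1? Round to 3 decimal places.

l_1 = n_1/n_0 = 309/500 = 0.618 → 0.618

0.618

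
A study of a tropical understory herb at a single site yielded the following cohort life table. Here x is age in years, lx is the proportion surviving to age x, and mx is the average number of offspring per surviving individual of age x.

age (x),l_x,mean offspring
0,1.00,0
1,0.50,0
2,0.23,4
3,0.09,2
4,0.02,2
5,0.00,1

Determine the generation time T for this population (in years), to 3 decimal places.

lx·mx: 0, 0, 0.92, 0.18, 0.04, 0 → R0 = 1.14
x·lx·mx: 0, 0, 1.84, 0.54, 0.16, 0 → Σ = 2.54
T = 2.54 / 1.14 = 2.22807… → 2.228

2.228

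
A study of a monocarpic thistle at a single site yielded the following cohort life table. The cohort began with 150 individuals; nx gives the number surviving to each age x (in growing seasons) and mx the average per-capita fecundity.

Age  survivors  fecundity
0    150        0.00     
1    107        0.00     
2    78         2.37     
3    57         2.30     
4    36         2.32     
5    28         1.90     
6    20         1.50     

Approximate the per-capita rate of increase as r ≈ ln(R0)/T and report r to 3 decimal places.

0.366

lx = nx/n0 = nx/150: 1, 0.71333…, 0.52, 0.38, 0.24, 0.18667…, 0.13333…
R0 = Σ lx·mx = 0 + 0 + 1.2324 + 0.874 + 0.5568 + 0.35467… + 0.2… = 3.217867…
Σ x·lx·mx = 10.287333…; T = 10.287333…/3.217867… = 3.19694…
r ≈ ln(R0)/T = ln(3.217867…)/3.19694… = 0.36557… → 0.366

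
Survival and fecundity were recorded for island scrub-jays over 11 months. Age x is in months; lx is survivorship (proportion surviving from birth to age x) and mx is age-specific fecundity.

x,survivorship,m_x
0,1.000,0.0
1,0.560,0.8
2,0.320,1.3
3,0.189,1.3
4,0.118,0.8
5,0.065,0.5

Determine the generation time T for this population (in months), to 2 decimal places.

lx·mx: 0, 0.448, 0.416, 0.2457, 0.0944, 0.0325 → R0 = 1.2366
x·lx·mx: 0, 0.448, 0.832, 0.7371, 0.3776, 0.1625 → Σ = 2.5572
T = 2.5572 / 1.2366 = 2.067928… → 2.07

2.07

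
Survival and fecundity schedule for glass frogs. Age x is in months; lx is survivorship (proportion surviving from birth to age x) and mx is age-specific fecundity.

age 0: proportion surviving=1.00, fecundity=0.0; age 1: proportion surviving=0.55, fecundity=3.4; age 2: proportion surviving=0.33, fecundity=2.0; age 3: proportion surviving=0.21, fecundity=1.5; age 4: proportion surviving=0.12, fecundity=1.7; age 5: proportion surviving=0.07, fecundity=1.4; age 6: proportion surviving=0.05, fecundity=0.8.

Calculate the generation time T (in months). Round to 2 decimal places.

1.78

lx·mx: 0, 1.87, 0.66, 0.315, 0.204, 0.098, 0.04 → R0 = 3.187
x·lx·mx: 0, 1.87, 1.32, 0.945, 0.816, 0.49, 0.24 → Σ = 5.681
T = 5.681 / 3.187 = 1.782554… → 1.78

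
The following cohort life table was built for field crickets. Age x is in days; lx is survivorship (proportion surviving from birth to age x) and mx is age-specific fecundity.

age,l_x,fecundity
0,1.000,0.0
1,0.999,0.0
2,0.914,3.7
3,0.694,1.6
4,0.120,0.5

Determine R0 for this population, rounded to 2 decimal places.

lx·mx by age: 0, 0, 3.3818, 1.1104, 0.06
R0 = Σ lx·mx = 4.5522 → 4.55

4.55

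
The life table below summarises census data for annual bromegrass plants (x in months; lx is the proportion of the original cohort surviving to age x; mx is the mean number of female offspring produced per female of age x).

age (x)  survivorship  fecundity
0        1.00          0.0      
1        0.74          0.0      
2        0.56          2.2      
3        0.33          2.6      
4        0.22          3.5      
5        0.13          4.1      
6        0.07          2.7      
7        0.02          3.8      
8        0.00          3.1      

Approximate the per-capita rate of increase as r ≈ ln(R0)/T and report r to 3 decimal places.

R0 = Σ lx·mx = 0 + 0 + 1.232 + 0.858 + 0.77 + 0.533 + 0.189 + 0.076 + 0 = 3.658
Σ x·lx·mx = 12.449; T = 12.449/3.658 = 3.40323…
r ≈ ln(R0)/T = ln(3.658)/3.40323… = 0.38108… → 0.381

0.381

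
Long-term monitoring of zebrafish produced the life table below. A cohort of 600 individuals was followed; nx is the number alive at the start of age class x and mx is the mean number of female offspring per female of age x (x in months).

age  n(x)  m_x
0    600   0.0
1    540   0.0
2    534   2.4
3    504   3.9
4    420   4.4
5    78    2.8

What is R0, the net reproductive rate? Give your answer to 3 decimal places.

8.856

lx = nx/n0 = nx/600: 1, 0.9, 0.89, 0.84, 0.7, 0.13
lx·mx by age: 0, 0, 2.136, 3.276, 3.08, 0.364
R0 = Σ lx·mx = 8.856 → 8.856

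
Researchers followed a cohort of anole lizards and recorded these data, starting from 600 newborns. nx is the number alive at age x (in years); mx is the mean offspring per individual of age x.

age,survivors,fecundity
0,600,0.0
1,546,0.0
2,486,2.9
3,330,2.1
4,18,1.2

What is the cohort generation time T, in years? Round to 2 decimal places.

lx = nx/n0 = nx/600: 1, 0.91, 0.81, 0.55, 0.03
lx·mx: 0, 0, 2.349, 1.155, 0.036 → R0 = 3.54
x·lx·mx: 0, 0, 4.698, 3.465, 0.144 → Σ = 8.307
T = 8.307 / 3.54 = 2.34661… → 2.35

2.35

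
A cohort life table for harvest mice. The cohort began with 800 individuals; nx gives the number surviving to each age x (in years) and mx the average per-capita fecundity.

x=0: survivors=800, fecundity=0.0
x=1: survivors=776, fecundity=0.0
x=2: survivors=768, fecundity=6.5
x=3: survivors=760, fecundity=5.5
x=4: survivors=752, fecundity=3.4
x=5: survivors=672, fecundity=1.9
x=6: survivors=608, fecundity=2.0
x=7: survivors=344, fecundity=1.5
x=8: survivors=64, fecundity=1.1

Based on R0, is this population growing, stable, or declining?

lx = nx/n0 = nx/800: 1, 0.97, 0.96, 0.95, 0.94, 0.84, 0.76, 0.43, 0.08
R0 = Σ lx·mx = 0 + 0 + 6.24 + 5.225 + 3.196 + 1.596 + 1.52 + 0.645 + 0.088 = 18.51
R0 > 1, so the population is growing.

growing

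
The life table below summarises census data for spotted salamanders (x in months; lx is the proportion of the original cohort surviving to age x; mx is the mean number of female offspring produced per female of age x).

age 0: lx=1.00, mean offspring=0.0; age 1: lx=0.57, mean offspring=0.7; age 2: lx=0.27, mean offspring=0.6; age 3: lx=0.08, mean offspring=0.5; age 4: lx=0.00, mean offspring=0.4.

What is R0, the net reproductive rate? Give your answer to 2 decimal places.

0.60

lx·mx by age: 0, 0.399, 0.162, 0.04, 0
R0 = Σ lx·mx = 0.601 → 0.60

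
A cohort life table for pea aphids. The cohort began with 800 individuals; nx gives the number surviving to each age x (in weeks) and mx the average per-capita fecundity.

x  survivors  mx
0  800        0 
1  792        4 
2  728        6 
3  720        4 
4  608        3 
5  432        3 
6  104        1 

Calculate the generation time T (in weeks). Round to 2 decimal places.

lx = nx/n0 = nx/800: 1, 0.99, 0.91, 0.9, 0.76, 0.54, 0.13
lx·mx: 0, 3.96, 5.46, 3.6, 2.28, 1.62, 0.13 → R0 = 17.05
x·lx·mx: 0, 3.96, 10.92, 10.8, 9.12, 8.1, 0.78 → Σ = 43.68
T = 43.68 / 17.05 = 2.561877… → 2.56

2.56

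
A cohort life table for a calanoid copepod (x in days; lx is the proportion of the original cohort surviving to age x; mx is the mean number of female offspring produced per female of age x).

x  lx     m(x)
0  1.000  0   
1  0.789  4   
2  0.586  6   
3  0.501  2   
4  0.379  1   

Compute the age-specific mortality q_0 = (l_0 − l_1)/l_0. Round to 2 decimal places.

0.21

q_0 = (l_0 − l_1) / l_0 = (1 − 0.789) / 1
     = 0.211 / 1 = 0.211 → 0.21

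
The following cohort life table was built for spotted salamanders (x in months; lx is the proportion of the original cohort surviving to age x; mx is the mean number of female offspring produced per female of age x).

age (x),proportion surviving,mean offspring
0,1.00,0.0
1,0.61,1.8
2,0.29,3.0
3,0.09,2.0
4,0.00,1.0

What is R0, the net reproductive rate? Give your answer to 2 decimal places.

2.15

lx·mx by age: 0, 1.098, 0.87, 0.18, 0
R0 = Σ lx·mx = 2.148 → 2.15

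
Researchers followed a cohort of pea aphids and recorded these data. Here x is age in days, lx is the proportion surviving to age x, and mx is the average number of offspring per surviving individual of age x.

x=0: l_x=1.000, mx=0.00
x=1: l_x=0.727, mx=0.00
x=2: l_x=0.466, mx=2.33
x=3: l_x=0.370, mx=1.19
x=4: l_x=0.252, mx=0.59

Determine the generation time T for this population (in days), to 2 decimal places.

2.44

lx·mx: 0, 0, 1.08578, 0.4403, 0.14868 → R0 = 1.67476
x·lx·mx: 0, 0, 2.17156, 1.3209, 0.59472 → Σ = 4.08718
T = 4.08718 / 1.67476 = 2.440457… → 2.44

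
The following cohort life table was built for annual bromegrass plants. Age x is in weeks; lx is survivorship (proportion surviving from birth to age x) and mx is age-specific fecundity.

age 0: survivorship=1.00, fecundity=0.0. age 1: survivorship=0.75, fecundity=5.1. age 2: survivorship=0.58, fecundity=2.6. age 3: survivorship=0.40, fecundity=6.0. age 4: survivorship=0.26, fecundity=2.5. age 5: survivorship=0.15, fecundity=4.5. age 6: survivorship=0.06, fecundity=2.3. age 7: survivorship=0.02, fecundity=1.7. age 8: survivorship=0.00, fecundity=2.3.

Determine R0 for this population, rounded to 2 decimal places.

9.23

lx·mx by age: 0, 3.825, 1.508, 2.4, 0.65, 0.675, 0.138, 0.034, 0
R0 = Σ lx·mx = 9.23 → 9.23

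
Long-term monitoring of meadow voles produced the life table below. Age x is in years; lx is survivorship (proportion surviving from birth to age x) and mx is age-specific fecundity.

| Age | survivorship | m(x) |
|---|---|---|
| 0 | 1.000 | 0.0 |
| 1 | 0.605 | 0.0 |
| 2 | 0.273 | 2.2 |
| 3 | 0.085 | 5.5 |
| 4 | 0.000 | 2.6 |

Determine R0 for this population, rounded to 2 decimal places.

1.07

lx·mx by age: 0, 0, 0.6006, 0.4675, 0
R0 = Σ lx·mx = 1.0681 → 1.07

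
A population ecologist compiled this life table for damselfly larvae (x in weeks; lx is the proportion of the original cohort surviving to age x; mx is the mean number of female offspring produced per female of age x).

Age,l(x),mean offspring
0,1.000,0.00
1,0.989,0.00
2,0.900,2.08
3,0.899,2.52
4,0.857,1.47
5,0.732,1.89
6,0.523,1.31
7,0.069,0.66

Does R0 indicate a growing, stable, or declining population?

R0 = Σ lx·mx = 0 + 0 + 1.872 + 2.26548 + 1.25979 + 1.38348 + 0.68513 + 0.04554 = 7.51142
R0 > 1, so the population is growing.

growing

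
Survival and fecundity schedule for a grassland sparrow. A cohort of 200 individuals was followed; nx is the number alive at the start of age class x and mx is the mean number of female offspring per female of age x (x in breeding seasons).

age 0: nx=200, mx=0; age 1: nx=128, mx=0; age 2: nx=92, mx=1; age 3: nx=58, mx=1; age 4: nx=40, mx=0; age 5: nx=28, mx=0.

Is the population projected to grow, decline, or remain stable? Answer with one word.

declining

lx = nx/n0 = nx/200: 1, 0.64, 0.46, 0.29, 0.2, 0.14
R0 = Σ lx·mx = 0 + 0 + 0.46 + 0.29 + 0 + 0 = 0.75
R0 < 1, so the population is declining.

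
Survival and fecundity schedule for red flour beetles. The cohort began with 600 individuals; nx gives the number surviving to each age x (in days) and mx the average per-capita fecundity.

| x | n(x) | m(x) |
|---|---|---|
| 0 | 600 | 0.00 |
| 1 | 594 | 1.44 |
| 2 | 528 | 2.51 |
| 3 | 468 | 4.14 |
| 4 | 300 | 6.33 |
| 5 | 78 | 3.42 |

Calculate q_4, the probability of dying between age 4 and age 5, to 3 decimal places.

0.740

lx = nx/n0 = nx/600: 1, 0.99, 0.88, 0.78, 0.5, 0.13
q_4 = (l_4 − l_5) / l_4 = (0.5 − 0.13) / 0.5
     = 0.37 / 0.5 = 0.74 → 0.740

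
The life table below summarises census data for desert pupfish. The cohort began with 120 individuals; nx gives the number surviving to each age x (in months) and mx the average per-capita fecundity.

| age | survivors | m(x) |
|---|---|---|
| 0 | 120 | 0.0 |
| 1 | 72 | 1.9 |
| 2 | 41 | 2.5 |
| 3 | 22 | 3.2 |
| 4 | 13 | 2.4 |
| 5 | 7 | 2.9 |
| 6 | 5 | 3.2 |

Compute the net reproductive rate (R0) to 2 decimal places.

3.14

lx = nx/n0 = nx/120: 1, 0.6, 0.34167…, 0.18333…, 0.10833…, 0.05833…, 0.04167…
lx·mx by age: 0, 1.14, 0.854167…, 0.586667…, 0.26…, 0.169167…, 0.133333…
R0 = Σ lx·mx = 3.143333… → 3.14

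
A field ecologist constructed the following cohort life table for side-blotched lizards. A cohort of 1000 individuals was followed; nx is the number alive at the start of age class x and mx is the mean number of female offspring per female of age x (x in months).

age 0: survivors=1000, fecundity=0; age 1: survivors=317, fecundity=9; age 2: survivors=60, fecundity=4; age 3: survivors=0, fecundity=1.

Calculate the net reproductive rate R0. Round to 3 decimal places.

3.093

lx = nx/n0 = nx/1000: 1, 0.317, 0.06, 0
lx·mx by age: 0, 2.853, 0.24, 0
R0 = Σ lx·mx = 3.093 → 3.093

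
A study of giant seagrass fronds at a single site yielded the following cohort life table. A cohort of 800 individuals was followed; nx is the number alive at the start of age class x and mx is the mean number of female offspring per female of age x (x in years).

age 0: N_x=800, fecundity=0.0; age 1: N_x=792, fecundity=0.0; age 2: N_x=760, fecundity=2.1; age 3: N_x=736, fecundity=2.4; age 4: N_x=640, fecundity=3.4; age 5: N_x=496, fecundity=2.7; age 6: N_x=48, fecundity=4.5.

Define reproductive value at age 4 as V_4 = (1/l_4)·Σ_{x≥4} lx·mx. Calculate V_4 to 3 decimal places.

5.830

lx = nx/n0 = nx/800: 1, 0.99, 0.95, 0.92, 0.8, 0.62, 0.06
lx·mx for x ≥ 4: 2.72, 1.674, 0.27 → sum = 4.664
V_4 = 4.664 / l_4 = 4.664 / 0.8 = 5.83 → 5.830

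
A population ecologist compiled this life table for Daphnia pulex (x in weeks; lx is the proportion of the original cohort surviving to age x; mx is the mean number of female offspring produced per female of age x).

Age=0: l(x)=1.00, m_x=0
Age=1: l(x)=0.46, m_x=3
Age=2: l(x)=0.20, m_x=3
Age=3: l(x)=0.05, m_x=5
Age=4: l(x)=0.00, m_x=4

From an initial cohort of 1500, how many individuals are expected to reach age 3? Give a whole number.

Expected survivors = N0 · l_3 = 1500 × 0.05 = 75 → 75

75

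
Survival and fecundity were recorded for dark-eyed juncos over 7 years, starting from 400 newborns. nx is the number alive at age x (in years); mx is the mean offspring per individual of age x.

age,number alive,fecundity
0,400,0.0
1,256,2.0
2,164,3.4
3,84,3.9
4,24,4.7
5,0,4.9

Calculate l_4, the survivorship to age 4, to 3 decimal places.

l_4 = n_4/n_0 = 24/400 = 0.06 → 0.060

0.060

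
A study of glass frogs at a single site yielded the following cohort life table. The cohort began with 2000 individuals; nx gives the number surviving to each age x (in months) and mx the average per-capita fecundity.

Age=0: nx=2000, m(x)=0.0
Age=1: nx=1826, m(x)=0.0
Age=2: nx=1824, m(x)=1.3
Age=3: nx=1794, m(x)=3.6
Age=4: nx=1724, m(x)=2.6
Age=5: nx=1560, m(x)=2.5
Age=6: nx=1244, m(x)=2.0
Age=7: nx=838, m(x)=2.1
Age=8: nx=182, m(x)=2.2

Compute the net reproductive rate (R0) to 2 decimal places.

lx = nx/n0 = nx/2000: 1, 0.913, 0.912, 0.897, 0.862, 0.78, 0.622, 0.419, 0.091
lx·mx by age: 0, 0, 1.1856, 3.2292, 2.2412, 1.95, 1.244, 0.8799, 0.2002
R0 = Σ lx·mx = 10.9301 → 10.93

10.93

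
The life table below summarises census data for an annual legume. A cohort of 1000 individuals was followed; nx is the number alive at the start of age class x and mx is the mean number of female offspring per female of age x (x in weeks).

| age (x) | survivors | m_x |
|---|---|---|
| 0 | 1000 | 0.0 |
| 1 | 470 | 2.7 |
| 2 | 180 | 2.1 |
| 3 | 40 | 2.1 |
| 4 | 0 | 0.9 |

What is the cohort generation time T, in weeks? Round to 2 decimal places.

1.32

lx = nx/n0 = nx/1000: 1, 0.47, 0.18, 0.04, 0
lx·mx: 0, 1.269, 0.378, 0.084, 0 → R0 = 1.731
x·lx·mx: 0, 1.269, 0.756, 0.252, 0 → Σ = 2.277
T = 2.277 / 1.731 = 1.315425… → 1.32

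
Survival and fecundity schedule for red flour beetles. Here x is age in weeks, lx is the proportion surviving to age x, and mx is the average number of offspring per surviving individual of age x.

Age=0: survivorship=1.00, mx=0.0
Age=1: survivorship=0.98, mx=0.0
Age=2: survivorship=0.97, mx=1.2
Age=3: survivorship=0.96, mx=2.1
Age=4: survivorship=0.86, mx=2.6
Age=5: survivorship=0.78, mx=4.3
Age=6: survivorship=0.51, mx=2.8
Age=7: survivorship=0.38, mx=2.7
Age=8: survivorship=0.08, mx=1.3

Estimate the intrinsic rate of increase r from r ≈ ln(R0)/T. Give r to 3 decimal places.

R0 = Σ lx·mx = 0 + 0 + 1.164 + 2.016 + 2.236 + 3.354 + 1.428 + 1.026 + 0.104 = 11.328
Σ x·lx·mx = 50.672; T = 50.672/11.328 = 4.47316…
r ≈ ln(R0)/T = ln(11.328)/4.47316… = 0.54263… → 0.543

0.543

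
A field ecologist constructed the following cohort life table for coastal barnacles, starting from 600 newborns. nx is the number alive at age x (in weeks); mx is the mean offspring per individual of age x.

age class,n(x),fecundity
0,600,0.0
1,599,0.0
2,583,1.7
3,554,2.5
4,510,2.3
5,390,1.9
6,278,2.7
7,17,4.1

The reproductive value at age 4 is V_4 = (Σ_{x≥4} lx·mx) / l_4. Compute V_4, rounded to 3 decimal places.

lx = nx/n0 = nx/600: 1, 0.99833…, 0.97167…, 0.92333…, 0.85, 0.65, 0.46333…, 0.02833…
lx·mx for x ≥ 4: 1.955, 1.235, 1.251…, 0.116167… → sum = 4.557167…
V_4 = 4.557167… / l_4 = 4.557167… / 0.85 = 5.361373… → 5.361

5.361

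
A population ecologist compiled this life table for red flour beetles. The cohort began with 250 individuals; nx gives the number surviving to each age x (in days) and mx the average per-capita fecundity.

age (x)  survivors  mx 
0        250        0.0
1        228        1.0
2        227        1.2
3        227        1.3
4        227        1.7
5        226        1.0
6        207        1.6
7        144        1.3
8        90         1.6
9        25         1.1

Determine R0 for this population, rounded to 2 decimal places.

lx = nx/n0 = nx/250: 1, 0.912, 0.908, 0.908, 0.908, 0.904, 0.828, 0.576, 0.36, 0.1
lx·mx by age: 0, 0.912, 1.0896, 1.1804, 1.5436, 0.904, 1.3248, 0.7488, 0.576, 0.11
R0 = Σ lx·mx = 8.3892 → 8.39

8.39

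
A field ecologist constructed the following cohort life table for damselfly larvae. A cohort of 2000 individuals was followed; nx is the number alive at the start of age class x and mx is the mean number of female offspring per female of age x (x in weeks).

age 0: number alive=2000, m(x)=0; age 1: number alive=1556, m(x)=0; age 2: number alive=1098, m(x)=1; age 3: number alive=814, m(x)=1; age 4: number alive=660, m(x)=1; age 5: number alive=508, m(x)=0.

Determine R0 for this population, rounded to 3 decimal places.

1.286

lx = nx/n0 = nx/2000: 1, 0.778, 0.549, 0.407, 0.33, 0.254
lx·mx by age: 0, 0, 0.549, 0.407, 0.33, 0
R0 = Σ lx·mx = 1.286 → 1.286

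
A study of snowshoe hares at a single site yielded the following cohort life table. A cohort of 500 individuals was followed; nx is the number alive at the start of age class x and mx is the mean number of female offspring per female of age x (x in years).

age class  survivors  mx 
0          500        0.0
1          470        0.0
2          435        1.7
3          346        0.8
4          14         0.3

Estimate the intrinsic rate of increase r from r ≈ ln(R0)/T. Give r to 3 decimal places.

lx = nx/n0 = nx/500: 1, 0.94, 0.87, 0.692, 0.028
R0 = Σ lx·mx = 0 + 0 + 1.479 + 0.5536 + 0.0084 = 2.041
Σ x·lx·mx = 4.6524; T = 4.6524/2.041 = 2.27947…
r ≈ ln(R0)/T = ln(2.041)/2.27947… = 0.31298… → 0.313

0.313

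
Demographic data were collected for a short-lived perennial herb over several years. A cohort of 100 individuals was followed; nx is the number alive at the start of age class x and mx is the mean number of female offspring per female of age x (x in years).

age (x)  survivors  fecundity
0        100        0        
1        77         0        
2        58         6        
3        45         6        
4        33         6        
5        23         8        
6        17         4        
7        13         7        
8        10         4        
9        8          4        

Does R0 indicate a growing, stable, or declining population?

growing

lx = nx/n0 = nx/100: 1, 0.77, 0.58, 0.45, 0.33, 0.23, 0.17, 0.13, 0.1, 0.08
R0 = Σ lx·mx = 0 + 0 + 3.48 + 2.7 + 1.98 + 1.84 + 0.68 + 0.91 + 0.4 + 0.32 = 12.31
R0 > 1, so the population is growing.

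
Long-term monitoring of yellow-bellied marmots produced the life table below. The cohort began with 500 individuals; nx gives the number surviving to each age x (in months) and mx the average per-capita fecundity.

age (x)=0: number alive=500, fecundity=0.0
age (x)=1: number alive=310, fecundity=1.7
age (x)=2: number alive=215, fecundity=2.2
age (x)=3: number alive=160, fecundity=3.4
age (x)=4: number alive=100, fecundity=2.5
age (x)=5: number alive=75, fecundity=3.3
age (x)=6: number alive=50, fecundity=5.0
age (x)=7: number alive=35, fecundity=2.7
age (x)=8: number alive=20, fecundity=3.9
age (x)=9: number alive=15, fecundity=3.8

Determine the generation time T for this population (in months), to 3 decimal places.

lx = nx/n0 = nx/500: 1, 0.62, 0.43, 0.32, 0.2, 0.15, 0.1, 0.07, 0.04, 0.03
lx·mx: 0, 1.054, 0.946, 1.088, 0.5, 0.495, 0.5, 0.189, 0.156, 0.114 → R0 = 5.042
x·lx·mx: 0, 1.054, 1.892, 3.264, 2, 2.475, 3, 1.323, 1.248, 1.026 → Σ = 17.282
T = 17.282 / 5.042 = 3.427608… → 3.428

3.428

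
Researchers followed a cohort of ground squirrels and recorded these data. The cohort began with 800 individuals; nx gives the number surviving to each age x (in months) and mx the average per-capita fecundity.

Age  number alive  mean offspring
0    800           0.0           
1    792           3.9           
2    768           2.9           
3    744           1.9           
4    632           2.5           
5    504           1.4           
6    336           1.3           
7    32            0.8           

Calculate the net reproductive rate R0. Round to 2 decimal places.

lx = nx/n0 = nx/800: 1, 0.99, 0.96, 0.93, 0.79, 0.63, 0.42, 0.04
lx·mx by age: 0, 3.861, 2.784, 1.767, 1.975, 0.882, 0.546, 0.032
R0 = Σ lx·mx = 11.847 → 11.85

11.85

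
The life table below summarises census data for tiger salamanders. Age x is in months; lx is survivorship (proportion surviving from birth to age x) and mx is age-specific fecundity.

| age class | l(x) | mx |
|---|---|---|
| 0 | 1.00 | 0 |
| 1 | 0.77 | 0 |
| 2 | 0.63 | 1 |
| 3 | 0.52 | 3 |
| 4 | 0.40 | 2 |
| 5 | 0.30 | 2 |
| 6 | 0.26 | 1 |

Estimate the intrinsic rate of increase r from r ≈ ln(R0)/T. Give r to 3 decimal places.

R0 = Σ lx·mx = 0 + 0 + 0.63 + 1.56 + 0.8 + 0.6 + 0.26 = 3.85
Σ x·lx·mx = 13.7; T = 13.7/3.85 = 3.55844…
r ≈ ln(R0)/T = ln(3.85)/3.55844… = 0.37884… → 0.379

0.379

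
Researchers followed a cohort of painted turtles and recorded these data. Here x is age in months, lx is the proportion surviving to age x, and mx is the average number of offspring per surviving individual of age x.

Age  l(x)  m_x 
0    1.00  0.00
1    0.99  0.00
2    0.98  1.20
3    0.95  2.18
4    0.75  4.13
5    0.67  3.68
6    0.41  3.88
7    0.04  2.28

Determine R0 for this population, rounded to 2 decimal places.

10.49

lx·mx by age: 0, 0, 1.176, 2.071, 3.0975, 2.4656, 1.5908, 0.0912
R0 = Σ lx·mx = 10.4921 → 10.49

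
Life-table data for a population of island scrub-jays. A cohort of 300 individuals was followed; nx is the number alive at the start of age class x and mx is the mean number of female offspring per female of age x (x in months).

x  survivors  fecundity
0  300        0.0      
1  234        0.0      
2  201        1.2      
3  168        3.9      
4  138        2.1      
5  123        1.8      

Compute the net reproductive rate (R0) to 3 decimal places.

lx = nx/n0 = nx/300: 1, 0.78, 0.67, 0.56, 0.46, 0.41
lx·mx by age: 0, 0, 0.804, 2.184, 0.966, 0.738
R0 = Σ lx·mx = 4.692 → 4.692

4.692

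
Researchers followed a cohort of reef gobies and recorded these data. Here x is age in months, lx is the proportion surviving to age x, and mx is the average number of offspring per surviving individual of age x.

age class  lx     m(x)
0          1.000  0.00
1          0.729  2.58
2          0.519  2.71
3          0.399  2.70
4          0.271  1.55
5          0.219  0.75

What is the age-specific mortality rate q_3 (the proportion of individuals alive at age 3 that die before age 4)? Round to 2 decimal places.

0.32

q_3 = (l_3 − l_4) / l_3 = (0.399 − 0.271) / 0.399
     = 0.128 / 0.399 = 0.320802… → 0.32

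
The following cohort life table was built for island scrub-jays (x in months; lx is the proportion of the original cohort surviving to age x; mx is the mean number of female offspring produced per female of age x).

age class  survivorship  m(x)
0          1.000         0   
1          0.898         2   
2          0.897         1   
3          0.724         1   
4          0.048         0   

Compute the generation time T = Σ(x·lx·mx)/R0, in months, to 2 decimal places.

lx·mx: 0, 1.796, 0.897, 0.724, 0 → R0 = 3.417
x·lx·mx: 0, 1.796, 1.794, 2.172, 0 → Σ = 5.762
T = 5.762 / 3.417 = 1.686275… → 1.69

1.69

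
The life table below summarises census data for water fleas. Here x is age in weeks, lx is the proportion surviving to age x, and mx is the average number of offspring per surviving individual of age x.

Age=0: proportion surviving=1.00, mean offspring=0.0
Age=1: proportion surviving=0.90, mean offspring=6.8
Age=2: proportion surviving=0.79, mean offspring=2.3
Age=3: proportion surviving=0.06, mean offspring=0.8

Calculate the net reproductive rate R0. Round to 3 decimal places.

lx·mx by age: 0, 6.12, 1.817, 0.048
R0 = Σ lx·mx = 7.985 → 7.985

7.985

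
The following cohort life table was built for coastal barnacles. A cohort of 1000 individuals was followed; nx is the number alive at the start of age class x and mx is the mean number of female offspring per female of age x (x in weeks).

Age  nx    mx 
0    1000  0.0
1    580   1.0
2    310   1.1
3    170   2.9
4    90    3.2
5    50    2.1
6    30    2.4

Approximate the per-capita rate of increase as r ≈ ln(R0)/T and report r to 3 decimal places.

lx = nx/n0 = nx/1000: 1, 0.58, 0.31, 0.17, 0.09, 0.05, 0.03
R0 = Σ lx·mx = 0 + 0.58 + 0.341 + 0.493 + 0.288 + 0.105 + 0.072 = 1.879
Σ x·lx·mx = 4.85; T = 4.85/1.879 = 2.58116…
r ≈ ln(R0)/T = ln(1.879)/2.58116… = 0.24436… → 0.244

0.244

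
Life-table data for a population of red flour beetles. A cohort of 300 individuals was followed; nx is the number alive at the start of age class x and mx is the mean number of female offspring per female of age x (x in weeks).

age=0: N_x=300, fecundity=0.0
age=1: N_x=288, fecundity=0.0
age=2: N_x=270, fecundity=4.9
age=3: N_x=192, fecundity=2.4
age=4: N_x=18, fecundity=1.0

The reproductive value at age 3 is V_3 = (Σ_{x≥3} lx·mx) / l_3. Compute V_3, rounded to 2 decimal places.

2.49

lx = nx/n0 = nx/300: 1, 0.96, 0.9, 0.64, 0.06
lx·mx for x ≥ 3: 1.536, 0.06 → sum = 1.596
V_3 = 1.596 / l_3 = 1.596 / 0.64 = 2.49375 → 2.49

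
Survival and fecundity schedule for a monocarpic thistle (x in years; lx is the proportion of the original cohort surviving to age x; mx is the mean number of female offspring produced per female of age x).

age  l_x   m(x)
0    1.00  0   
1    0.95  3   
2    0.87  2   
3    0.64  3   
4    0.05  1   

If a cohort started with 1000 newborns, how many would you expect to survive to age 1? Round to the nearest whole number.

950

Expected survivors = N0 · l_1 = 1000 × 0.95 = 950 → 950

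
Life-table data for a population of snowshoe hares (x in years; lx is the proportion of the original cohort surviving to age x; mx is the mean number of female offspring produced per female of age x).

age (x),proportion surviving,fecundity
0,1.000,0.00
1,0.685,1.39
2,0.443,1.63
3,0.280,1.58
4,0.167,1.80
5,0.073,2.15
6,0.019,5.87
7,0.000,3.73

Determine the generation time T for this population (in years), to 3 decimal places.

2.375

lx·mx: 0, 0.95215, 0.72209, 0.4424, 0.3006, 0.15695, 0.11153, 0 → R0 = 2.68572
x·lx·mx: 0, 0.95215, 1.44418, 1.3272, 1.2024, 0.78475, 0.66918, 0 → Σ = 6.37986
T = 6.37986 / 2.68572 = 2.375475… → 2.375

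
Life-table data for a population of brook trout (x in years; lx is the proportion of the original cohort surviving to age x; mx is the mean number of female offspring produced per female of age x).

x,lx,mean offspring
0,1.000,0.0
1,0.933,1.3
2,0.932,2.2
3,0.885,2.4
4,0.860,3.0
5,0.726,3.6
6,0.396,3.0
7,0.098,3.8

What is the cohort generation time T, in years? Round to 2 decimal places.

3.69

lx·mx: 0, 1.2129, 2.0504, 2.124, 2.58, 2.6136, 1.188, 0.3724 → R0 = 12.1413
x·lx·mx: 0, 1.2129, 4.1008, 6.372, 10.32, 13.068, 7.128, 2.6068 → Σ = 44.8085
T = 44.8085 / 12.1413 = 3.690585… → 3.69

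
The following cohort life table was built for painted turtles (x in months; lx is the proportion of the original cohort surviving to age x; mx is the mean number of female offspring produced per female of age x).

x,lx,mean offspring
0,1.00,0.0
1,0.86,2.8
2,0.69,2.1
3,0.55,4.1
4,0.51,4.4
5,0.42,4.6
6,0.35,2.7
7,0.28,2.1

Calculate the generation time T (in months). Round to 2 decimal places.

lx·mx: 0, 2.408, 1.449, 2.255, 2.244, 1.932, 0.945, 0.588 → R0 = 11.821
x·lx·mx: 0, 2.408, 2.898, 6.765, 8.976, 9.66, 5.67, 4.116 → Σ = 40.493
T = 40.493 / 11.821 = 3.425514… → 3.43

3.43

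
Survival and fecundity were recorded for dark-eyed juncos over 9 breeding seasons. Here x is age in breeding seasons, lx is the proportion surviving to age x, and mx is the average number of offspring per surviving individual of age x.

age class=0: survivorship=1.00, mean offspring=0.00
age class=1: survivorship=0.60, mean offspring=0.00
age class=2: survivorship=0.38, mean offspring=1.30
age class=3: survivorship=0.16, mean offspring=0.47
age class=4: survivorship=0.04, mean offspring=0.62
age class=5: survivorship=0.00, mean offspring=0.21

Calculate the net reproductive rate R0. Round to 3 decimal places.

lx·mx by age: 0, 0, 0.494, 0.0752, 0.0248, 0
R0 = Σ lx·mx = 0.594 → 0.594

0.594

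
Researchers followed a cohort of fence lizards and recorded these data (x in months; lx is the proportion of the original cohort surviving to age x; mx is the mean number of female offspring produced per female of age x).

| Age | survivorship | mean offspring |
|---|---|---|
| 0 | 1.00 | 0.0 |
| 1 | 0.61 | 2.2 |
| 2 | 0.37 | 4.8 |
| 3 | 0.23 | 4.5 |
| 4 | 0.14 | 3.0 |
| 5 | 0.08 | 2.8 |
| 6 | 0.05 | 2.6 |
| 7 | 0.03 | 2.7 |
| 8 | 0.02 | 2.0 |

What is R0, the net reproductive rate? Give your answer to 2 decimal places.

5.05

lx·mx by age: 0, 1.342, 1.776, 1.035, 0.42, 0.224, 0.13, 0.081, 0.04
R0 = Σ lx·mx = 5.048 → 5.05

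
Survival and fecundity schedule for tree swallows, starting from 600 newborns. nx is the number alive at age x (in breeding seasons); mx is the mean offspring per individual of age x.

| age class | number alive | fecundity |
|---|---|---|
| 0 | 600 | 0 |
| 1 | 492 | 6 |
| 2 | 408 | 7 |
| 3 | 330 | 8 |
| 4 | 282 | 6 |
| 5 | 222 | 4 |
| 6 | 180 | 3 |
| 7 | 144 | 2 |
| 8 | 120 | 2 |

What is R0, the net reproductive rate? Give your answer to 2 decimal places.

20.16

lx = nx/n0 = nx/600: 1, 0.82, 0.68, 0.55, 0.47, 0.37, 0.3, 0.24, 0.2
lx·mx by age: 0, 4.92, 4.76, 4.4, 2.82, 1.48, 0.9, 0.48, 0.4
R0 = Σ lx·mx = 20.16 → 20.16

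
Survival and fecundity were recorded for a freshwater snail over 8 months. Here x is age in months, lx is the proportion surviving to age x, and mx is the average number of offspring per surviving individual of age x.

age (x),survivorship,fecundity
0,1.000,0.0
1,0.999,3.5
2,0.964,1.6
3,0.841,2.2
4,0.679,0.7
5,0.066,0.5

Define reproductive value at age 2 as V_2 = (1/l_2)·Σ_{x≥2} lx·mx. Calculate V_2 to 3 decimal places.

lx·mx for x ≥ 2: 1.5424, 1.8502, 0.4753, 0.033 → sum = 3.9009
V_2 = 3.9009 / l_2 = 3.9009 / 0.964 = 4.046577… → 4.047

4.047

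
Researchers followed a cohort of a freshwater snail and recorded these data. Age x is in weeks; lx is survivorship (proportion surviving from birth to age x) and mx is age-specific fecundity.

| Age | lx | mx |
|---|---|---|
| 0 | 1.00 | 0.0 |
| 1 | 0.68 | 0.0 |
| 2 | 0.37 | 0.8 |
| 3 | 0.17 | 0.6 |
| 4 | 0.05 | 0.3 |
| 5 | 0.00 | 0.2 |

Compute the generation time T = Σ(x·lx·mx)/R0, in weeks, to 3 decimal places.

lx·mx: 0, 0, 0.296, 0.102, 0.015, 0 → R0 = 0.413
x·lx·mx: 0, 0, 0.592, 0.306, 0.06, 0 → Σ = 0.958
T = 0.958 / 0.413 = 2.319613… → 2.320

2.320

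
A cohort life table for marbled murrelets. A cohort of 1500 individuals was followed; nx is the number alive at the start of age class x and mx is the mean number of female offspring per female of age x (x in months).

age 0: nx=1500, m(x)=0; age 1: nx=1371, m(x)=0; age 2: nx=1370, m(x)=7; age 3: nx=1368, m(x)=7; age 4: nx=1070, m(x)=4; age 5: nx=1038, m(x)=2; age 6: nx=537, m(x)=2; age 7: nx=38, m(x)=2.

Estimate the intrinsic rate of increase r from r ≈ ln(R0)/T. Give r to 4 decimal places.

lx = nx/n0 = nx/1500: 1, 0.914, 0.91333…, 0.912, 0.71333…, 0.692, 0.358, 0.02533…
R0 = Σ lx·mx = 0 + 0 + 6.39333… + 6.384 + 2.85333… + 1.384 + 0.716 + 0.05067… = 17.781333…
Σ x·lx·mx = 54.922667…; T = 54.922667…/17.781333… = 3.08878…
r ≈ ln(R0)/T = ln(17.781333…)/3.08878… = 0.931807… → 0.9318

0.9318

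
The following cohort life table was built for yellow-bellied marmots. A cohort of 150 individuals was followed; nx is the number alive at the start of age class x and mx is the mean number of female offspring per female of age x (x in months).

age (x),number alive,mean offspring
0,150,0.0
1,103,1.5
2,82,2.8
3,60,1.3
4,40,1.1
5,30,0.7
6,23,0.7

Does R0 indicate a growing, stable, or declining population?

growing

lx = nx/n0 = nx/150: 1, 0.68667…, 0.54667…, 0.4, 0.26667…, 0.2, 0.15333…
R0 = Σ lx·mx = 0 + 1.03… + 1.530667… + 0.52 + 0.293333… + 0.14 + 0.107333… = 3.621333…
R0 > 1, so the population is growing.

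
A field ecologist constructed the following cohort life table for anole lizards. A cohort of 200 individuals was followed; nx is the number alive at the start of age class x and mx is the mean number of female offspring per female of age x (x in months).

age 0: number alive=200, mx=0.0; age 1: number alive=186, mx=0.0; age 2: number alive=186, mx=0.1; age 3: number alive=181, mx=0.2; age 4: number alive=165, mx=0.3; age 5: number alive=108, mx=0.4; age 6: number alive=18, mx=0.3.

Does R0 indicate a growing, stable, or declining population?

declining

lx = nx/n0 = nx/200: 1, 0.93, 0.93, 0.905, 0.825, 0.54, 0.09
R0 = Σ lx·mx = 0 + 0 + 0.093 + 0.181 + 0.2475 + 0.216 + 0.027 = 0.7645
R0 < 1, so the population is declining.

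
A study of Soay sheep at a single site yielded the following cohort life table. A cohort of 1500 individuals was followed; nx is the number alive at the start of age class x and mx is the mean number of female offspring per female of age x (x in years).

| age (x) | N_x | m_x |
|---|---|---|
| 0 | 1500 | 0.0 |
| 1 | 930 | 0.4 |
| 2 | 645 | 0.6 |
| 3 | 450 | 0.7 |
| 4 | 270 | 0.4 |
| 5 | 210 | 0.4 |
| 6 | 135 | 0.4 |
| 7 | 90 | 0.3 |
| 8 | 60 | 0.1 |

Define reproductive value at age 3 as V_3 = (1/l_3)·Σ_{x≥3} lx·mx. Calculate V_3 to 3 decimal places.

1.320

lx = nx/n0 = nx/1500: 1, 0.62, 0.43, 0.3, 0.18, 0.14, 0.09, 0.06, 0.04
lx·mx for x ≥ 3: 0.21, 0.072, 0.056, 0.036, 0.018, 0.004 → sum = 0.396
V_3 = 0.396 / l_3 = 0.396 / 0.3 = 1.32 → 1.320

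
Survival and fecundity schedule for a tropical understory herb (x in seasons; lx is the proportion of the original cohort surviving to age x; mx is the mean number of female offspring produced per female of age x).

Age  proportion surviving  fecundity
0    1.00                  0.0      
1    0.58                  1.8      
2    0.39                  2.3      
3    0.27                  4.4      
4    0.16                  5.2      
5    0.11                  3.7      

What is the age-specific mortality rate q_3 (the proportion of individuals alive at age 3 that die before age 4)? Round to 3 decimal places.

0.407

q_3 = (l_3 − l_4) / l_3 = (0.27 − 0.16) / 0.27
     = 0.11 / 0.27 = 0.407407… → 0.407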